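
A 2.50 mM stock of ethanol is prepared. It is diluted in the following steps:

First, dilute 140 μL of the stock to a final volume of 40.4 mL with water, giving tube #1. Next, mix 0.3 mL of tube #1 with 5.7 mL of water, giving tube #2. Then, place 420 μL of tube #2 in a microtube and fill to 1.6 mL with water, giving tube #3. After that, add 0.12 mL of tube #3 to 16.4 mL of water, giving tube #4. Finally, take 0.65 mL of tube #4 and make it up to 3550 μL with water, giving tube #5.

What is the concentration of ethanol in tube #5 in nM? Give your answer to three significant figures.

0.151 nM

Step 1: 140 μL brought to 40.4 mL → factor 40400/140 = 288.57
Step 2: 0.3 mL + 5.7 mL = 6 mL total → factor 6/0.3 = 20
Step 3: 420 μL brought to 1.6 mL → factor 1600/420 = 3.8095
Step 4: 0.12 mL + 16.4 mL = 16.52 mL total → factor 16.52/0.12 = 137.67
Step 5: 0.65 mL brought to 3550 μL → factor 3.55/0.65 = 5.4615
Overall dilution factor = 288.57 × 20 × 3.8095 × 137.67 × 5.4615 = 1.6531 × 10^7
Final = 2.50 mM / 1.6531 × 10^7 = 1.512 × 10^-7 mM = 0.151 nM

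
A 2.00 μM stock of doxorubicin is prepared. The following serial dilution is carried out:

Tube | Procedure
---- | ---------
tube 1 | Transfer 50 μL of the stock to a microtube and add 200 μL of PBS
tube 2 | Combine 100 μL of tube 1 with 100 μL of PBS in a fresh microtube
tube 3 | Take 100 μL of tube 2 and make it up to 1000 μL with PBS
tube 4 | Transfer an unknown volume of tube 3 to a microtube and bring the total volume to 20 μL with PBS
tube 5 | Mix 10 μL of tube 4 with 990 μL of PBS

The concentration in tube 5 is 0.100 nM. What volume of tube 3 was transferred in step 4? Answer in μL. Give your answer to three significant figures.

Step 1: 50 μL + 200 μL = 250 μL total → factor 250/50 = 5
Step 2: 100 μL + 100 μL = 200 μL total → factor 200/100 = 2
Step 3: 100 μL brought to 1000 μL → factor 1000/100 = 10
Step 4: v brought to 20 μL → factor = 20 μL/v
Step 5: 10 μL + 990 μL = 1000 μL total → factor 1000/10 = 100
Product of known-step factors = 10000
Overall factor = 2.00 μM / (0.100 nM) = 20000
Step-4 factor = 20000 / 10000 = 2
v = 20 μL / 2 = 10.0 μL

10.0 μL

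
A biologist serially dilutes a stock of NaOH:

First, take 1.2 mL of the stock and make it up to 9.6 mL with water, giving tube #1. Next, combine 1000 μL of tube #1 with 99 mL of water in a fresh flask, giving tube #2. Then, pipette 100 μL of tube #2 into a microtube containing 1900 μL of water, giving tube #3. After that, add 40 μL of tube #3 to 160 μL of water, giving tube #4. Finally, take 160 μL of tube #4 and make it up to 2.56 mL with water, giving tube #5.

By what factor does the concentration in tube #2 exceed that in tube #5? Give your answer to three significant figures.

Step 1: 1.2 mL brought to 9.6 mL → factor 9.6/1.2 = 8
Step 2: 1000 μL + 99 mL = 1 × 10^5 μL total → factor 1 × 10^5/1000 = 100
Step 3: 100 μL + 1900 μL = 2000 μL total → factor 2000/100 = 20
Step 4: 40 μL + 160 μL = 200 μL total → factor 200/40 = 5
Step 5: 160 μL brought to 2.56 mL → factor 2560/160 = 16
Dilution factor to tube #2 = 800; to tube #5 = 1.28 × 10^6
[tube #2]/[tube #5] = (factor to tube #5)/(factor to tube #2) = 1.28 × 10^6/800 = 1.60 × 10^3

1.60 × 10^3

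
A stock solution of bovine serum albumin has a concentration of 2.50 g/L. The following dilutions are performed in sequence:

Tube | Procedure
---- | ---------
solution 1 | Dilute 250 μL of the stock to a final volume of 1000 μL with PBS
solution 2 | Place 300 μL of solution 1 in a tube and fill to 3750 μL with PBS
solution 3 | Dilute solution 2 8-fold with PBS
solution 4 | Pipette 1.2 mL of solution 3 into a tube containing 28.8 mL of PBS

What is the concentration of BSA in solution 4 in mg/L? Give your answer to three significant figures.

Step 1: 250 μL brought to 1000 μL → factor 1000/250 = 4
Step 2: 300 μL brought to 3750 μL → factor 3750/300 = 12.5
Step 3: 8-fold → factor 8
Step 4: 1.2 mL + 28.8 mL = 30 mL total → factor 30/1.2 = 25
Overall dilution factor = 4 × 12.5 × 8 × 25 = 10000
Final = 2.50 g/L / 10000 = 0.0002500 g/L = 0.250 mg/L

0.250 mg/L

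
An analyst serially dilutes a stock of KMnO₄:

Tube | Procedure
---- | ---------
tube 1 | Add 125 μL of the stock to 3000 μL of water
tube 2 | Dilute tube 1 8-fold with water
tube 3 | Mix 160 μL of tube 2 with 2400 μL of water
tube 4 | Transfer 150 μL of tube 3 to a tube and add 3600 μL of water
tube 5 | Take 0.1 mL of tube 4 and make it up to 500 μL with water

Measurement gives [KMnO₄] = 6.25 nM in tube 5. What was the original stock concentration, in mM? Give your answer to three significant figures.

2.50 mM

Step 1: 125 μL + 3000 μL = 3125 μL total → factor 3125/125 = 25
Step 2: 8-fold → factor 8
Step 3: 160 μL + 2400 μL = 2560 μL total → factor 2560/160 = 16
Step 4: 150 μL + 3600 μL = 3750 μL total → factor 3750/150 = 25
Step 5: 0.1 mL brought to 500 μL → factor 0.5/0.1 = 5
Overall dilution factor = 25 × 8 × 16 × 25 × 5 = 4 × 10^5
Stock = 6.25 nM × 4 × 10^5 = 2.500 × 10^6 nM = 2.50 mM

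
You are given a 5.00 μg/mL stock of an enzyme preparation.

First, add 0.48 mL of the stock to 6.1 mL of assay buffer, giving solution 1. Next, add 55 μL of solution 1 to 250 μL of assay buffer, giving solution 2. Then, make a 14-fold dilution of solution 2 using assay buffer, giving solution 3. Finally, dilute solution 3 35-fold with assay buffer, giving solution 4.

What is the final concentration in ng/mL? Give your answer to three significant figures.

0.134 ng/mL

Step 1: 0.48 mL + 6.1 mL = 6.58 mL total → factor 6.58/0.48 = 13.708
Step 2: 55 μL + 250 μL = 305 μL total → factor 305/55 = 5.5455
Step 3: 14-fold → factor 14
Step 4: 35-fold → factor 35
Overall dilution factor = 13.708 × 5.5455 × 14 × 35 = 37249
Final = 5.00 μg/mL / 37249 = 0.0001342 μg/mL = 0.134 ng/mL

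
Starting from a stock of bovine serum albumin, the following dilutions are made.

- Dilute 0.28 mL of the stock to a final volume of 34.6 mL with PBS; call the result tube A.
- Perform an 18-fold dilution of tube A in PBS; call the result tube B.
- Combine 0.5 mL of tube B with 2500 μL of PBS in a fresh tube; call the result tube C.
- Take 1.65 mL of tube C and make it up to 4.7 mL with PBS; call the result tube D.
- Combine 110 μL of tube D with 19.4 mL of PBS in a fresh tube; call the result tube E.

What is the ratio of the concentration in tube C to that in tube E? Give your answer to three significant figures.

505

Step 1: 0.28 mL brought to 34.6 mL → factor 34.6/0.28 = 123.57
Step 2: 18-fold → factor 18
Step 3: 0.5 mL + 2500 μL = 3 mL total → factor 3/0.5 = 6
Step 4: 1.65 mL brought to 4.7 mL → factor 4.7/1.65 = 2.8485
Step 5: 110 μL + 19.4 mL = 19510 μL total → factor 19510/110 = 177.36
Dilution factor to tube C = 13346; to tube E = 6.7425 × 10^6
[tube C]/[tube E] = (factor to tube E)/(factor to tube C) = 6.7425 × 10^6/13346 = 505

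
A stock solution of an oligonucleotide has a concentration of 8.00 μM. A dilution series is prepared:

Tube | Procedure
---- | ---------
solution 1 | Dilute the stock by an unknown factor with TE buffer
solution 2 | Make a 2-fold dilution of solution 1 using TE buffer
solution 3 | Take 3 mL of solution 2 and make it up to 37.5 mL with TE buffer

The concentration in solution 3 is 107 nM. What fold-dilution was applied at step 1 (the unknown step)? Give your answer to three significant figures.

Step 1: unknown factor x
Step 2: 2-fold → factor 2
Step 3: 3 mL brought to 37.5 mL → factor 37.5/3 = 12.5
Product of known-step factors = 25
Overall factor = 8.00 μM / (107 nM) = 74.766
x = 74.766 / 25 = 2.99

2.99-fold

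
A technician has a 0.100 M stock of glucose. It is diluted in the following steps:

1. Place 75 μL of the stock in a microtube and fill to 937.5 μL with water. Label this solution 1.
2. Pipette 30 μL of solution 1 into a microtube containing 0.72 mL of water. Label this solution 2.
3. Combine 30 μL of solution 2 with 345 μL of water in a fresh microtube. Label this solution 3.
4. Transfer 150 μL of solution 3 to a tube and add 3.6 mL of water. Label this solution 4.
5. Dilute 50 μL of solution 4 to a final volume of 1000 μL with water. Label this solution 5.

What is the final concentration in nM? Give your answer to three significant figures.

51.2 nM

Step 1: 75 μL brought to 937.5 μL → factor 937.5/75 = 12.5
Step 2: 30 μL + 0.72 mL = 750 μL total → factor 750/30 = 25
Step 3: 30 μL + 345 μL = 375 μL total → factor 375/30 = 12.5
Step 4: 150 μL + 3.6 mL = 3750 μL total → factor 3750/150 = 25
Step 5: 50 μL brought to 1000 μL → factor 1000/50 = 20
Overall dilution factor = 12.5 × 25 × 12.5 × 25 × 20 = 1.9531 × 10^6
Final = 0.100 M / 1.9531 × 10^6 = 5.120 × 10^-8 M = 51.2 nM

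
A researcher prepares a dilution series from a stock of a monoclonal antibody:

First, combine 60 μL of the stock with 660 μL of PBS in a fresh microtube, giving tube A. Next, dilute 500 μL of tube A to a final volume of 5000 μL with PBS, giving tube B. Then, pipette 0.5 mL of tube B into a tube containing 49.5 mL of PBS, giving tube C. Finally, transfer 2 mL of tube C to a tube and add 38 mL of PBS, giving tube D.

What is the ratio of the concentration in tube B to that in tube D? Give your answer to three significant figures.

Step 1: 60 μL + 660 μL = 720 μL total → factor 720/60 = 12
Step 2: 500 μL brought to 5000 μL → factor 5000/500 = 10
Step 3: 0.5 mL + 49.5 mL = 50 mL total → factor 50/0.5 = 100
Step 4: 2 mL + 38 mL = 40 mL total → factor 40/2 = 20
Dilution factor to tube B = 120; to tube D = 2.4 × 10^5
[tube B]/[tube D] = (factor to tube D)/(factor to tube B) = 2.4 × 10^5/120 = 2.00 × 10^3

2.00 × 10^3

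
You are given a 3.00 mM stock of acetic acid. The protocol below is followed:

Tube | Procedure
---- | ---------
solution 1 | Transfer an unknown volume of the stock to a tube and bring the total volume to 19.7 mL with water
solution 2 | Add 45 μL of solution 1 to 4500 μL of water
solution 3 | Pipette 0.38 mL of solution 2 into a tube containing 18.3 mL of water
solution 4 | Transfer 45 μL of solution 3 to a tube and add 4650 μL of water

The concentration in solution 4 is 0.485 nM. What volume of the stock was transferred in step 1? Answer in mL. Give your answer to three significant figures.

Step 1: v brought to 19.7 mL → factor = 19.7 mL/v
Step 2: 45 μL + 4500 μL = 4545 μL total → factor 4545/45 = 101
Step 3: 0.38 mL + 18.3 mL = 18.68 mL total → factor 18.68/0.38 = 49.158
Step 4: 45 μL + 4650 μL = 4695 μL total → factor 4695/45 = 104.33
Product of known-step factors = 5.1801 × 10^5
Overall factor = 3.00 mM / (0.485 nM) = 6.1856 × 10^6
Step-1 factor = 6.1856 × 10^6 / 5.1801 × 10^5 = 11.941
v = 19.7 mL / 11.941 = 1.65 mL

1.65 mL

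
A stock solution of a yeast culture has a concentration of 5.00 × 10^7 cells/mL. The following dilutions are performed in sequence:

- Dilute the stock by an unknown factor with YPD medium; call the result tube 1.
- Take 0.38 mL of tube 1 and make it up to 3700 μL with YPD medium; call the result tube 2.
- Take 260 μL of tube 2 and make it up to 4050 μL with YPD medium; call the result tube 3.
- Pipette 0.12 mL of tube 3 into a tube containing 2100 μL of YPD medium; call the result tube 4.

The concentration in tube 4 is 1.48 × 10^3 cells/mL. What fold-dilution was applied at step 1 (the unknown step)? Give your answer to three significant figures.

Step 1: unknown factor x
Step 2: 0.38 mL brought to 3700 μL → factor 3.7/0.38 = 9.7368
Step 3: 260 μL brought to 4050 μL → factor 4050/260 = 15.577
Step 4: 0.12 mL + 2100 μL = 2.22 mL total → factor 2.22/0.12 = 18.5
Product of known-step factors = 2805.9
Overall factor = 5.00 × 10^7 cells/mL / (1.48 × 10^3 cells/mL) = 33784
x = 33784 / 2805.9 = 12.0

12.0-fold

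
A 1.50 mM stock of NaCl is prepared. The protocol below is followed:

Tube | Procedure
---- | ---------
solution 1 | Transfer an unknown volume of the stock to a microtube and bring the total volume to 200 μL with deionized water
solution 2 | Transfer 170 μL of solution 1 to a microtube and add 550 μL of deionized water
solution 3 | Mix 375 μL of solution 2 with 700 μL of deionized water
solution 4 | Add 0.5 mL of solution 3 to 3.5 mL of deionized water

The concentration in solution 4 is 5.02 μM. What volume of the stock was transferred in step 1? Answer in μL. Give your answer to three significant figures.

Step 1: v brought to 200 μL → factor = 200 μL/v
Step 2: 170 μL + 550 μL = 720 μL total → factor 720/170 = 4.2353
Step 3: 375 μL + 700 μL = 1075 μL total → factor 1075/375 = 2.8667
Step 4: 0.5 mL + 3.5 mL = 4 mL total → factor 4/0.5 = 8
Product of known-step factors = 97.129
Overall factor = 1.50 mM / (5.02 μM) = 298.8
Step-1 factor = 298.8 / 97.129 = 3.0764
v = 200 μL / 3.0764 = 65.0 μL

65.0 μL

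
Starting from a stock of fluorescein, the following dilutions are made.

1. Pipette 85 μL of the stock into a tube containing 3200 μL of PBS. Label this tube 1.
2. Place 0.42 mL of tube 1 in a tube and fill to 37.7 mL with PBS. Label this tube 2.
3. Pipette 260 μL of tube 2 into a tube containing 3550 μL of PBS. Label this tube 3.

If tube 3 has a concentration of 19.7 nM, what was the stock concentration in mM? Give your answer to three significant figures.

1.00 mM

Step 1: 85 μL + 3200 μL = 3285 μL total → factor 3285/85 = 38.647
Step 2: 0.42 mL brought to 37.7 mL → factor 37.7/0.42 = 89.762
Step 3: 260 μL + 3550 μL = 3810 μL total → factor 3810/260 = 14.654
Overall dilution factor = 38.647 × 89.762 × 14.654 = 50835
Stock = 19.7 nM × 50835 = 1.001 × 10^6 nM = 1.00 mM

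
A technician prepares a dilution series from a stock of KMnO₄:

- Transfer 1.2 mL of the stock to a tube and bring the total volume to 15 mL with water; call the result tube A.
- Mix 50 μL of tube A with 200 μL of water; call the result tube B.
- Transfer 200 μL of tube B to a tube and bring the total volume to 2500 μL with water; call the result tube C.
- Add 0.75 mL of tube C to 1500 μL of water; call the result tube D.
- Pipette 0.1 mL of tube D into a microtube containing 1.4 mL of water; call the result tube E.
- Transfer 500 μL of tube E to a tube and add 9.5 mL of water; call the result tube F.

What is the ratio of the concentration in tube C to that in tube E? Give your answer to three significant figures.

Step 1: 1.2 mL brought to 15 mL → factor 15/1.2 = 12.5
Step 2: 50 μL + 200 μL = 250 μL total → factor 250/50 = 5
Step 3: 200 μL brought to 2500 μL → factor 2500/200 = 12.5
Step 4: 0.75 mL + 1500 μL = 2.25 mL total → factor 2.25/0.75 = 3
Step 5: 0.1 mL + 1.4 mL = 1.5 mL total → factor 1.5/0.1 = 15
Dilution factor to tube C = 781.25; to tube E = 35156
[tube C]/[tube E] = (factor to tube E)/(factor to tube C) = 35156/781.25 = 45.0

45.0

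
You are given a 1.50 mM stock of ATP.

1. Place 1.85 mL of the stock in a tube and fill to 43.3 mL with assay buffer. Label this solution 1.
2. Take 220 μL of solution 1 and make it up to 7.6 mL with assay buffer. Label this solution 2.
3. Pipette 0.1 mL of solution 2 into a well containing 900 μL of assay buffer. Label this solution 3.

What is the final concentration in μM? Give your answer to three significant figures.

Step 1: 1.85 mL brought to 43.3 mL → factor 43.3/1.85 = 23.405
Step 2: 220 μL brought to 7.6 mL → factor 7600/220 = 34.545
Step 3: 0.1 mL + 900 μL = 1 mL total → factor 1/0.1 = 10
Overall dilution factor = 23.405 × 34.545 × 10 = 8085.5
Final = 1.50 mM / 8085.5 = 0.0001855 mM = 0.186 μM

0.186 μM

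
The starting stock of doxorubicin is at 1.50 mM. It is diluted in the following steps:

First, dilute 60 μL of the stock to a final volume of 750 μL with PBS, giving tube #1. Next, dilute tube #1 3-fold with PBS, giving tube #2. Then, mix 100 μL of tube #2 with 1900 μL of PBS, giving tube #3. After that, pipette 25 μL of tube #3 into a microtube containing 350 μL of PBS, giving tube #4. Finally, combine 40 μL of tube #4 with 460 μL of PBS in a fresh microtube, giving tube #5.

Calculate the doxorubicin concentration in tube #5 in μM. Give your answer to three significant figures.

0.0107 μM

Step 1: 60 μL brought to 750 μL → factor 750/60 = 12.5
Step 2: 3-fold → factor 3
Step 3: 100 μL + 1900 μL = 2000 μL total → factor 2000/100 = 20
Step 4: 25 μL + 350 μL = 375 μL total → factor 375/25 = 15
Step 5: 40 μL + 460 μL = 500 μL total → factor 500/40 = 12.5
Dilution factor through tube #5 = 12.5 × 3 × 20 × 15 × 12.5 = 1.4062 × 10^5
[tube #5] = 1.50 mM / 1.4062 × 10^5 = 1.067 × 10^-5 mM = 0.0107 μM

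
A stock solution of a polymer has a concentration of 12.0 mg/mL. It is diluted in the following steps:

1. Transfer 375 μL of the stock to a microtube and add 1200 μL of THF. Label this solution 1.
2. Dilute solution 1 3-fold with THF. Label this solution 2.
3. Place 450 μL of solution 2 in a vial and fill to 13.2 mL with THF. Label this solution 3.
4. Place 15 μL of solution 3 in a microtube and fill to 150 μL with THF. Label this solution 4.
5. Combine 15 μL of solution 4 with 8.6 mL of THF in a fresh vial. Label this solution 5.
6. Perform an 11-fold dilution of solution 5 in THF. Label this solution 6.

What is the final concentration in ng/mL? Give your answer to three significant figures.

Step 1: 375 μL + 1200 μL = 1575 μL total → factor 1575/375 = 4.2
Step 2: 3-fold → factor 3
Step 3: 450 μL brought to 13.2 mL → factor 13200/450 = 29.333
Step 4: 15 μL brought to 150 μL → factor 150/15 = 10
Step 5: 15 μL + 8.6 mL = 8615 μL total → factor 8615/15 = 574.33
Step 6: 11-fold → factor 11
Overall dilution factor = 4.2 × 3 × 29.333 × 10 × 574.33 × 11 = 2.335 × 10^7
Final = 12.0 mg/mL / 2.335 × 10^7 = 5.139 × 10^-7 mg/mL = 0.514 ng/mL

0.514 ng/mL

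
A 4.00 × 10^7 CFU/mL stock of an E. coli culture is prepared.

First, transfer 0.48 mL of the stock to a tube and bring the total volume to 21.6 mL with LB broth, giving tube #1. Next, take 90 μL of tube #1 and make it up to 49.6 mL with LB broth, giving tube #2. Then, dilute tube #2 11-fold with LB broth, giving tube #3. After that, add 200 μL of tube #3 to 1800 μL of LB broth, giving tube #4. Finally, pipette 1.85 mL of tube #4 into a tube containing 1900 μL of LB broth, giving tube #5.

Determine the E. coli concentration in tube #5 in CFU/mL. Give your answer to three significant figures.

Step 1: 0.48 mL brought to 21.6 mL → factor 21.6/0.48 = 45
Step 2: 90 μL brought to 49.6 mL → factor 49600/90 = 551.11
Step 3: 11-fold → factor 11
Step 4: 200 μL + 1800 μL = 2000 μL total → factor 2000/200 = 10
Step 5: 1.85 mL + 1900 μL = 3.75 mL total → factor 3.75/1.85 = 2.027
Overall dilution factor = 45 × 551.11 × 11 × 10 × 2.027 = 5.5297 × 10^6
Final = 4.00 × 10^7 CFU/mL / 5.5297 × 10^6 = 7.23 CFU/mL

7.23 CFU/mL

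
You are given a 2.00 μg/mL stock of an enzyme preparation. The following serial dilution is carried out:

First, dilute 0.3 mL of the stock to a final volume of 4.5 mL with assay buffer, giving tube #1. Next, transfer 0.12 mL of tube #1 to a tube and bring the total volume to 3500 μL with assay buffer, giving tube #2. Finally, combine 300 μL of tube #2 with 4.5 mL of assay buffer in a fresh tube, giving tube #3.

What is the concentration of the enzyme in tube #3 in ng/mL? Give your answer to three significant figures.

Step 1: 0.3 mL brought to 4.5 mL → factor 4.5/0.3 = 15
Step 2: 0.12 mL brought to 3500 μL → factor 3.5/0.12 = 29.167
Step 3: 300 μL + 4.5 mL = 4800 μL total → factor 4800/300 = 16
Overall dilution factor = 15 × 29.167 × 16 = 7000
Final = 2.00 μg/mL / 7000 = 0.0002857 μg/mL = 0.286 ng/mL

0.286 ng/mL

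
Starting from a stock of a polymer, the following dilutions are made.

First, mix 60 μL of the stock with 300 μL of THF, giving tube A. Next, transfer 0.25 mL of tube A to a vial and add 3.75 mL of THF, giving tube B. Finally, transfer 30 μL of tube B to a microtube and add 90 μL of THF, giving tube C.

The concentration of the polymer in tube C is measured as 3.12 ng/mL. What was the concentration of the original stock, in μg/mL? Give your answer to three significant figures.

Step 1: 60 μL + 300 μL = 360 μL total → factor 360/60 = 6
Step 2: 0.25 mL + 3.75 mL = 4 mL total → factor 4/0.25 = 16
Step 3: 30 μL + 90 μL = 120 μL total → factor 120/30 = 4
Overall dilution factor = 6 × 16 × 4 = 384
Stock = 3.12 ng/mL × 384 = 1198 ng/mL = 1.20 μg/mL

1.20 μg/mL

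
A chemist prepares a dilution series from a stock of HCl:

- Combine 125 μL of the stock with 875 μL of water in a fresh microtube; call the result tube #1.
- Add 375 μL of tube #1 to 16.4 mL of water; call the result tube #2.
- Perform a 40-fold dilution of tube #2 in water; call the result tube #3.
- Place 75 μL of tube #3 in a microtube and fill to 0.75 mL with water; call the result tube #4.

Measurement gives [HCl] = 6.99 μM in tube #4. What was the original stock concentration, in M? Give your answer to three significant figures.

1.00 M

Step 1: 125 μL + 875 μL = 1000 μL total → factor 1000/125 = 8
Step 2: 375 μL + 16.4 mL = 16775 μL total → factor 16775/375 = 44.733
Step 3: 40-fold → factor 40
Step 4: 75 μL brought to 0.75 mL → factor 750/75 = 10
Overall dilution factor = 8 × 44.733 × 40 × 10 = 1.4315 × 10^5
Stock = 6.99 μM × 1.4315 × 10^5 = 1.001 × 10^6 μM = 1.00 M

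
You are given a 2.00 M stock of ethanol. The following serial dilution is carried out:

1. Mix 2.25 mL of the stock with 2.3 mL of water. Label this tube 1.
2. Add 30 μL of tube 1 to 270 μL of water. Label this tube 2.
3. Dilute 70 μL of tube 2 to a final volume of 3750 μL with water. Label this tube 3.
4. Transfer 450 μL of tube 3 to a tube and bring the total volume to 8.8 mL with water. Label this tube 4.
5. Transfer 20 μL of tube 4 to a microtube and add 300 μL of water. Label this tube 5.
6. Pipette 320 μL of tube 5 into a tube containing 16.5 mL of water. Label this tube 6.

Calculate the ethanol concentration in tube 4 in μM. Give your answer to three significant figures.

Step 1: 2.25 mL + 2.3 mL = 4.55 mL total → factor 4.55/2.25 = 2.0222
Step 2: 30 μL + 270 μL = 300 μL total → factor 300/30 = 10
Step 3: 70 μL brought to 3750 μL → factor 3750/70 = 53.571
Step 4: 450 μL brought to 8.8 mL → factor 8800/450 = 19.556
Dilution factor through tube 4 = 2.0222 × 10 × 53.571 × 19.556 = 21185
[tube 4] = 2.00 M / 21185 = 9.441 × 10^-5 M = 94.4 μM

94.4 μM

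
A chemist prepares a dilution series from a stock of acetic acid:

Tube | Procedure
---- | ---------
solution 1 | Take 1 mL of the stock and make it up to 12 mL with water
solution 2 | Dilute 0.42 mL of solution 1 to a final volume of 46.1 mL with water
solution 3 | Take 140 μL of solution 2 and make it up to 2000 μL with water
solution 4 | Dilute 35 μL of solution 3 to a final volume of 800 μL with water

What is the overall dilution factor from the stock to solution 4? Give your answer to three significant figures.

4.30 × 10^5

Step 1: 1 mL brought to 12 mL → factor 12/1 = 12
Step 2: 0.42 mL brought to 46.1 mL → factor 46.1/0.42 = 109.76
Step 3: 140 μL brought to 2000 μL → factor 2000/140 = 14.286
Step 4: 35 μL brought to 800 μL → factor 800/35 = 22.857
Overall dilution factor = 12 × 109.76 × 14.286 × 22.857 = 4.3009 × 10^5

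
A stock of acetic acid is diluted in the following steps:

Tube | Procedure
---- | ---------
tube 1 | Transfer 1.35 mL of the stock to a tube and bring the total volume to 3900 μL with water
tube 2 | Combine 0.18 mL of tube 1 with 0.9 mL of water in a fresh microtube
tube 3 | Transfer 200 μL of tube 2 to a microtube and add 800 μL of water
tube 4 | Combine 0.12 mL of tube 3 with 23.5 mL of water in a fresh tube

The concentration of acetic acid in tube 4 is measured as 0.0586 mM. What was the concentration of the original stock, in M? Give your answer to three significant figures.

1.00 M

Step 1: 1.35 mL brought to 3900 μL → factor 3.9/1.35 = 2.8889
Step 2: 0.18 mL + 0.9 mL = 1.08 mL total → factor 1.08/0.18 = 6
Step 3: 200 μL + 800 μL = 1000 μL total → factor 1000/200 = 5
Step 4: 0.12 mL + 23.5 mL = 23.62 mL total → factor 23.62/0.12 = 196.83
Overall dilution factor = 2.8889 × 6 × 5 × 196.83 = 17059
Stock = 0.0586 mM × 17059 = 999.7 mM = 1.00 M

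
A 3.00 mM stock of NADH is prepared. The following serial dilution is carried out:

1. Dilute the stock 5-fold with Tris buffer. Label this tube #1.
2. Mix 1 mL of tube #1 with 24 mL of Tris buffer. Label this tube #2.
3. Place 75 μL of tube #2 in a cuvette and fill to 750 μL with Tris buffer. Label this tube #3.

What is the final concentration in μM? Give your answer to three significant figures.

Step 1: 5-fold → factor 5
Step 2: 1 mL + 24 mL = 25 mL total → factor 25/1 = 25
Step 3: 75 μL brought to 750 μL → factor 750/75 = 10
Overall dilution factor = 5 × 25 × 10 = 1250
Final = 3.00 mM / 1250 = 0.002400 mM = 2.40 μM

2.40 μM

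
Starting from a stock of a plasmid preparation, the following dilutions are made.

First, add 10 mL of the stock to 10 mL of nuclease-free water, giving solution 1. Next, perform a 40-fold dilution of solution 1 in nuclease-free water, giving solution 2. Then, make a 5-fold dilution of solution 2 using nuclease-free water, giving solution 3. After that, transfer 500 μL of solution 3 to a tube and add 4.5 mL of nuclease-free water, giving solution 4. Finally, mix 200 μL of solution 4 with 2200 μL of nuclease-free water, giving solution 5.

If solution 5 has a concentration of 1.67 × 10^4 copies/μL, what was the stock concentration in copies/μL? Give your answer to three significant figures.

8.02 × 10^8 copies/μL

Step 1: 10 mL + 10 mL = 20 mL total → factor 20/10 = 2
Step 2: 40-fold → factor 40
Step 3: 5-fold → factor 5
Step 4: 500 μL + 4.5 mL = 5000 μL total → factor 5000/500 = 10
Step 5: 200 μL + 2200 μL = 2400 μL total → factor 2400/200 = 12
Overall dilution factor = 2 × 40 × 5 × 10 × 12 = 48000
Stock = 1.67 × 10^4 copies/μL × 48000 = 8.02 × 10^8 copies/μL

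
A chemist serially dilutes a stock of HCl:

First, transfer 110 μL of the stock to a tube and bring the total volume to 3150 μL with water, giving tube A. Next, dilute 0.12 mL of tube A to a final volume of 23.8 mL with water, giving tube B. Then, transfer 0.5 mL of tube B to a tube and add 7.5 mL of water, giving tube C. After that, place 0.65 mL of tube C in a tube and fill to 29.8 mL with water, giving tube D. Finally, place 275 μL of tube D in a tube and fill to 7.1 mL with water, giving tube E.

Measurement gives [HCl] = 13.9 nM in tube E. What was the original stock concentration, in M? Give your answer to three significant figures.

Step 1: 110 μL brought to 3150 μL → factor 3150/110 = 28.636
Step 2: 0.12 mL brought to 23.8 mL → factor 23.8/0.12 = 198.33
Step 3: 0.5 mL + 7.5 mL = 8 mL total → factor 8/0.5 = 16
Step 4: 0.65 mL brought to 29.8 mL → factor 29.8/0.65 = 45.846
Step 5: 275 μL brought to 7.1 mL → factor 7100/275 = 25.818
Overall dilution factor = 28.636 × 198.33 × 16 × 45.846 × 25.818 = 1.0756 × 10^8
Stock = 13.9 nM × 1.0756 × 10^8 = 1.495 × 10^9 nM = 1.50 M

1.50 M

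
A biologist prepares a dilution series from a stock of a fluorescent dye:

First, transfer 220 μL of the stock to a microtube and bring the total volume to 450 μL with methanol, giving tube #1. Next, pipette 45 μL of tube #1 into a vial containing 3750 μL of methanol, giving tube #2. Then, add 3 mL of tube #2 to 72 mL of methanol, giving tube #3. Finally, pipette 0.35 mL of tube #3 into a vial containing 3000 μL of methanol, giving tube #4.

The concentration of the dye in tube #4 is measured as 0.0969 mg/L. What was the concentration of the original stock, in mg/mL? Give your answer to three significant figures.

Step 1: 220 μL brought to 450 μL → factor 450/220 = 2.0455
Step 2: 45 μL + 3750 μL = 3795 μL total → factor 3795/45 = 84.333
Step 3: 3 mL + 72 mL = 75 mL total → factor 75/3 = 25
Step 4: 0.35 mL + 3000 μL = 3.35 mL total → factor 3.35/0.35 = 9.5714
Overall dilution factor = 2.0455 × 84.333 × 25 × 9.5714 = 41277
Stock = 0.0969 mg/L × 41277 = 4000 mg/L = 4.00 mg/mL

4.00 mg/mL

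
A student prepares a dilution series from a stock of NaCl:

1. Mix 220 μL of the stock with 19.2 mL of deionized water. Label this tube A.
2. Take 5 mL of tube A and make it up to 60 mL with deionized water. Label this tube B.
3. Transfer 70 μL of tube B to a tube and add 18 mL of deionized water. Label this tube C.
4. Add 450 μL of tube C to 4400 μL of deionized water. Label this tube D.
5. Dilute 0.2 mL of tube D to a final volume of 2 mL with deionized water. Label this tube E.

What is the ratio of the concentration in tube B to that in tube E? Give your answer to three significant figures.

Step 1: 220 μL + 19.2 mL = 19420 μL total → factor 19420/220 = 88.273
Step 2: 5 mL brought to 60 mL → factor 60/5 = 12
Step 3: 70 μL + 18 mL = 18070 μL total → factor 18070/70 = 258.14
Step 4: 450 μL + 4400 μL = 4850 μL total → factor 4850/450 = 10.778
Step 5: 0.2 mL brought to 2 mL → factor 2/0.2 = 10
Dilution factor to tube B = 1059.3; to tube E = 2.9471 × 10^7
[tube B]/[tube E] = (factor to tube E)/(factor to tube B) = 2.9471 × 10^7/1059.3 = 2.78 × 10^4

2.78 × 10^4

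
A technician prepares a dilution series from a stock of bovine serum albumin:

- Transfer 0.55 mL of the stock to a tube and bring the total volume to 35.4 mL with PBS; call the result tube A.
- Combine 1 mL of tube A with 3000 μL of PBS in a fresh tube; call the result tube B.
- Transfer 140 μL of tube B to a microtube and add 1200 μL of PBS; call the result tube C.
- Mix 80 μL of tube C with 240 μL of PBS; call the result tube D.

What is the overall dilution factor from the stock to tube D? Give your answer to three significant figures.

9.86 × 10^3

Step 1: 0.55 mL brought to 35.4 mL → factor 35.4/0.55 = 64.364
Step 2: 1 mL + 3000 μL = 4 mL total → factor 4/1 = 4
Step 3: 140 μL + 1200 μL = 1340 μL total → factor 1340/140 = 9.5714
Step 4: 80 μL + 240 μL = 320 μL total → factor 320/80 = 4
Overall dilution factor = 64.364 × 4 × 9.5714 × 4 = 9856.8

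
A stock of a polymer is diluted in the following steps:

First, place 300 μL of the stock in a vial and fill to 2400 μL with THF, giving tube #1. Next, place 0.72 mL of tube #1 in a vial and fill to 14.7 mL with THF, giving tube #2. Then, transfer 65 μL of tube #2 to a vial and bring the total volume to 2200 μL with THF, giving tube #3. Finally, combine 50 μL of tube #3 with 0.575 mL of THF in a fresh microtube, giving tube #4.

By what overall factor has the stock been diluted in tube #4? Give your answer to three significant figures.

6.91 × 10^4

Step 1: 300 μL brought to 2400 μL → factor 2400/300 = 8
Step 2: 0.72 mL brought to 14.7 mL → factor 14.7/0.72 = 20.417
Step 3: 65 μL brought to 2200 μL → factor 2200/65 = 33.846
Step 4: 50 μL + 0.575 mL = 625 μL total → factor 625/50 = 12.5
Overall dilution factor = 8 × 20.417 × 33.846 × 12.5 = 69103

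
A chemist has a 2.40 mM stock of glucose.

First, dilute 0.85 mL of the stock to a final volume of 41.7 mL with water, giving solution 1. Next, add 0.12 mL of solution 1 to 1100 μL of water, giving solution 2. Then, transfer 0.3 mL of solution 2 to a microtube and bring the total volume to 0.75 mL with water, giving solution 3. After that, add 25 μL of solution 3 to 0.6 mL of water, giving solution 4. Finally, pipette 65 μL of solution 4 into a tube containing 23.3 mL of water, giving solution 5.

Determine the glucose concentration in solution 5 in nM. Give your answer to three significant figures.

Step 1: 0.85 mL brought to 41.7 mL → factor 41.7/0.85 = 49.059
Step 2: 0.12 mL + 1100 μL = 1.22 mL total → factor 1.22/0.12 = 10.167
Step 3: 0.3 mL brought to 0.75 mL → factor 0.75/0.3 = 2.5
Step 4: 25 μL + 0.6 mL = 625 μL total → factor 625/25 = 25
Step 5: 65 μL + 23.3 mL = 23365 μL total → factor 23365/65 = 359.46
Overall dilution factor = 49.059 × 10.167 × 2.5 × 25 × 359.46 = 1.1205 × 10^7
Final = 2.40 mM / 1.1205 × 10^7 = 2.142 × 10^-7 mM = 0.214 nM

0.214 nM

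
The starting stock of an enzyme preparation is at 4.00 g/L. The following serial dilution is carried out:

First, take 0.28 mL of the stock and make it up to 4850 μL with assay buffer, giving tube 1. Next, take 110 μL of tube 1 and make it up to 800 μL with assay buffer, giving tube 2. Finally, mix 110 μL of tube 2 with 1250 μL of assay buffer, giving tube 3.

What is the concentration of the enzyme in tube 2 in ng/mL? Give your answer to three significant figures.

Step 1: 0.28 mL brought to 4850 μL → factor 4.85/0.28 = 17.321
Step 2: 110 μL brought to 800 μL → factor 800/110 = 7.2727
Dilution factor through tube 2 = 17.321 × 7.2727 = 125.97
[tube 2] = 4.00 g/L / 125.97 = 0.03175 g/L = 3.18 × 10^4 ng/mL

3.18 × 10^4 ng/mL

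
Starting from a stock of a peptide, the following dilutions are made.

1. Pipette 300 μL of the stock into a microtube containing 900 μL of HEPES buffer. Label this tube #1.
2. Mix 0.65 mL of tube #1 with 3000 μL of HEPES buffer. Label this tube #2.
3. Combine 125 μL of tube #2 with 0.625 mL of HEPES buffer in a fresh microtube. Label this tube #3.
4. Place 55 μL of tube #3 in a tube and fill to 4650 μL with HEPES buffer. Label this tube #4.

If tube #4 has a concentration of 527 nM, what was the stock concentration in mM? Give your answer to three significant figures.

Step 1: 300 μL + 900 μL = 1200 μL total → factor 1200/300 = 4
Step 2: 0.65 mL + 3000 μL = 3.65 mL total → factor 3.65/0.65 = 5.6154
Step 3: 125 μL + 0.625 mL = 750 μL total → factor 750/125 = 6
Step 4: 55 μL brought to 4650 μL → factor 4650/55 = 84.545
Overall dilution factor = 4 × 5.6154 × 6 × 84.545 = 11394
Stock = 527 nM × 11394 = 6.005 × 10^6 nM = 6.00 mM

6.00 mM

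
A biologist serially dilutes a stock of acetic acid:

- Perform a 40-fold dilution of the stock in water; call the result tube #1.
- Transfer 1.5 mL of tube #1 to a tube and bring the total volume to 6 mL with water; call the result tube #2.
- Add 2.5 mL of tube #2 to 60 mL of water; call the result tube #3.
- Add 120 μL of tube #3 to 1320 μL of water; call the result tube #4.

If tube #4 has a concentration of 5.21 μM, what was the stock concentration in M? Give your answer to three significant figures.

0.250 M

Step 1: 40-fold → factor 40
Step 2: 1.5 mL brought to 6 mL → factor 6/1.5 = 4
Step 3: 2.5 mL + 60 mL = 62.5 mL total → factor 62.5/2.5 = 25
Step 4: 120 μL + 1320 μL = 1440 μL total → factor 1440/120 = 12
Overall dilution factor = 40 × 4 × 25 × 12 = 48000
Stock = 5.21 μM × 48000 = 2.501 × 10^5 μM = 0.250 M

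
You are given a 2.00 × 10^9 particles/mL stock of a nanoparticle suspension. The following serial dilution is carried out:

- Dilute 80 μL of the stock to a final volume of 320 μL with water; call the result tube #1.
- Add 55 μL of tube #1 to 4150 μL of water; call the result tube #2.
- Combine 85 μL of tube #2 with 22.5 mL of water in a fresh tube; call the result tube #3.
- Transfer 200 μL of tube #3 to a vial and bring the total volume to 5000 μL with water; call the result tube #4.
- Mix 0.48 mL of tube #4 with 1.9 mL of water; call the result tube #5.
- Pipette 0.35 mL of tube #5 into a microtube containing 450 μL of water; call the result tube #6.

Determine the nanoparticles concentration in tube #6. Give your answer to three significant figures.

Step 1: 80 μL brought to 320 μL → factor 320/80 = 4
Step 2: 55 μL + 4150 μL = 4205 μL total → factor 4205/55 = 76.455
Step 3: 85 μL + 22.5 mL = 22585 μL total → factor 22585/85 = 265.71
Step 4: 200 μL brought to 5000 μL → factor 5000/200 = 25
Step 5: 0.48 mL + 1.9 mL = 2.38 mL total → factor 2.38/0.48 = 4.9583
Step 6: 0.35 mL + 450 μL = 0.8 mL total → factor 0.8/0.35 = 2.2857
Overall dilution factor = 4 × 76.455 × 265.71 × 25 × 4.9583 × 2.2857 = 2.3023 × 10^7
Final = 2.00 × 10^9 particles/mL / 2.3023 × 10^7 = 86.9 particles/mL

86.9 particles/mL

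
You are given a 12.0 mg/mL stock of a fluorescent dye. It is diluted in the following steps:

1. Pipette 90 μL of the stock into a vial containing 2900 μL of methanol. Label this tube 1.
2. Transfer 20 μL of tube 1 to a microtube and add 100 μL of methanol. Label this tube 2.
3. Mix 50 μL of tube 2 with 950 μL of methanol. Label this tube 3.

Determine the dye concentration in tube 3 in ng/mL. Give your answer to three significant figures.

3.01 × 10^3 ng/mL

Step 1: 90 μL + 2900 μL = 2990 μL total → factor 2990/90 = 33.222
Step 2: 20 μL + 100 μL = 120 μL total → factor 120/20 = 6
Step 3: 50 μL + 950 μL = 1000 μL total → factor 1000/50 = 20
Overall dilution factor = 33.222 × 6 × 20 = 3986.7
Final = 12.0 mg/mL / 3986.7 = 0.003010 mg/mL = 3.01 × 10^3 ng/mL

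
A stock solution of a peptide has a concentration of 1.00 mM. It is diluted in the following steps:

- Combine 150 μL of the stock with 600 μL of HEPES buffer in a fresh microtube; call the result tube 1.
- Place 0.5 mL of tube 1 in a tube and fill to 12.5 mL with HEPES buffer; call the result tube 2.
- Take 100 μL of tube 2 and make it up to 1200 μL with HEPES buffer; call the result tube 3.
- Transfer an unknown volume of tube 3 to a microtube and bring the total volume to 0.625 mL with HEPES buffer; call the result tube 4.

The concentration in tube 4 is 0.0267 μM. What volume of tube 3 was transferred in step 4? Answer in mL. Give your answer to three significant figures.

0.0250 mL

Step 1: 150 μL + 600 μL = 750 μL total → factor 750/150 = 5
Step 2: 0.5 mL brought to 12.5 mL → factor 12.5/0.5 = 25
Step 3: 100 μL brought to 1200 μL → factor 1200/100 = 12
Step 4: v brought to 0.625 mL → factor = 0.625 mL/v
Product of known-step factors = 1500
Overall factor = 1.00 mM / (0.0267 μM) = 37453
Step-4 factor = 37453 / 1500 = 24.969
v = 0.625 mL / 24.969 = 0.0250 mL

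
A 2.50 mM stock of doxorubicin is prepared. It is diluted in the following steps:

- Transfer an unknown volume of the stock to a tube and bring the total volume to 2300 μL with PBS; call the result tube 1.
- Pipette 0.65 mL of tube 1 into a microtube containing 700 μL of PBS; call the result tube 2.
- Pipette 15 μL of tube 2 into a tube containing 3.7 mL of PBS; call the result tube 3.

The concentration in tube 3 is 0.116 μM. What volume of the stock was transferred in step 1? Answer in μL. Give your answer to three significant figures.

54.9 μL

Step 1: v brought to 2300 μL → factor = 2300 μL/v
Step 2: 0.65 mL + 700 μL = 1.35 mL total → factor 1.35/0.65 = 2.0769
Step 3: 15 μL + 3.7 mL = 3715 μL total → factor 3715/15 = 247.67
Product of known-step factors = 514.38
Overall factor = 2.50 mM / (0.116 μM) = 21552
Step-1 factor = 21552 / 514.38 = 41.898
v = 2300 μL / 41.898 = 54.9 μL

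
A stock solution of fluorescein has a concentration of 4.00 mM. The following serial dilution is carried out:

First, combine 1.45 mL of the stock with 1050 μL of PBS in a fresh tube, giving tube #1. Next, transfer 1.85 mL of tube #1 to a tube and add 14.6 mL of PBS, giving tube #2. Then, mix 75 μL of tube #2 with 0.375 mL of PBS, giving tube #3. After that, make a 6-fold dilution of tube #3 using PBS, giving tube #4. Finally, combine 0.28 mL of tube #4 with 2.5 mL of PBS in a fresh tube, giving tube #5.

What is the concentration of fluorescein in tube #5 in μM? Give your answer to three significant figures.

Step 1: 1.45 mL + 1050 μL = 2.5 mL total → factor 2.5/1.45 = 1.7241
Step 2: 1.85 mL + 14.6 mL = 16.45 mL total → factor 16.45/1.85 = 8.8919
Step 3: 75 μL + 0.375 mL = 450 μL total → factor 450/75 = 6
Step 4: 6-fold → factor 6
Step 5: 0.28 mL + 2.5 mL = 2.78 mL total → factor 2.78/0.28 = 9.9286
Overall dilution factor = 1.7241 × 8.8919 × 6 × 6 × 9.9286 = 5479.7
Final = 4.00 mM / 5479.7 = 0.0007300 mM = 0.730 μM

0.730 μM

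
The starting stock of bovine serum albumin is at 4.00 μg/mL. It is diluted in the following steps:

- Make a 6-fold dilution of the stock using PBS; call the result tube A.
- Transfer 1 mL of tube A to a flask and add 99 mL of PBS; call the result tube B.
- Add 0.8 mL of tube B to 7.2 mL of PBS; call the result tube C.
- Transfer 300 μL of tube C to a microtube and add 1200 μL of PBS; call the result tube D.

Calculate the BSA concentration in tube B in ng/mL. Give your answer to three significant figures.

6.67 ng/mL

Step 1: 6-fold → factor 6
Step 2: 1 mL + 99 mL = 100 mL total → factor 100/1 = 100
Dilution factor through tube B = 6 × 100 = 600
[tube B] = 4.00 μg/mL / 600 = 0.006667 μg/mL = 6.67 ng/mL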